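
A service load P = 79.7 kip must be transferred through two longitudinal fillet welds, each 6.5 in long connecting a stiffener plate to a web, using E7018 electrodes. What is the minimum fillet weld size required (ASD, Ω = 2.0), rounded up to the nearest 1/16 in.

E70XX → F_EXX = 70 ksi.
Total weld length L = 13 in.
Required throat t_e = P × Ω / (0.6 F_EXX × L) = 79.7 × 2.0 / (0.6 × 70 × 13) = 0.2919 in.
Required leg w = t_e / 0.707 = 0.4129 in → use 7/16 in.

w = 7/16 in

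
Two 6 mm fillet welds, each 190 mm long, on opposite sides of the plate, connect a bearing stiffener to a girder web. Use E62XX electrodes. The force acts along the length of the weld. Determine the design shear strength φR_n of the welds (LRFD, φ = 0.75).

φR_n ≈ 450 kN

E62XX → F_EXX = 620 MPa.
Effective throat t_e = 0.707 × 6 = 4.242 mm.
Total length L = 380 mm; A_we = 4.242 × 380 = 1612 mm².
F_nw = 0.6 F_EXX = 0.6 × 620 = 372 MPa.
φR_n = 0.75 × 372 × 1612 × 10⁻³ = 449.7 kN.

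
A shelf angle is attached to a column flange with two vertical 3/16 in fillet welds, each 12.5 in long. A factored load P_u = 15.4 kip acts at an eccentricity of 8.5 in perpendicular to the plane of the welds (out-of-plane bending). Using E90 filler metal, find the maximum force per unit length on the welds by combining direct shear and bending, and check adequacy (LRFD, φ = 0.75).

f_max ≈ 2.59 kip/in; adequate

E90XX → F_EXX = 90 ksi.
L_w = 2 × 12.5 = 25 in; section modulus (unit throat) S = 2 × L²/6 = 52.08 in².
Direct shear f_v = P/L_w = 15.4/25 = 0.616 kip/in.
Moment M = P × e = 15.4 × 8.5 = 130.9 kip·in; bending f_b = M/S = 2.513 kip/in.
f_max = √(f_v² + f_b²) = √(0.616² + 2.513²) = 2.588 kip/in.
φr_n = 0.75 × 0.6 × 90 × (0.707 × 0.1875) = 5.369 kip/in → adequate.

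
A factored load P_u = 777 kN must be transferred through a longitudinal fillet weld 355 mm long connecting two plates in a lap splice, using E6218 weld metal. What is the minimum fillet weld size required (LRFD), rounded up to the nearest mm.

w = 12 mm

E62XX → F_EXX = 620 MPa.
Total weld length L = 355 mm.
Required throat t_e = P_u / (φ × 0.6 F_EXX × L) = 777 / (0.75 × 0.6 × 620 × 355 × 10⁻³) = 7.845 mm.
Required leg w = t_e / 0.707 = 11.1 mm → use 12 mm.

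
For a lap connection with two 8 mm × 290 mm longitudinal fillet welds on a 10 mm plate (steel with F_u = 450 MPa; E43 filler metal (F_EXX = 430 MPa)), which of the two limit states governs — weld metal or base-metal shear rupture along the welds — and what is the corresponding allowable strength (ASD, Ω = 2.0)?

t_e = 0.707 × 8 = 5.656 mm; L = 580 mm.
Weld metal: R_n/Ω = (1/2.0) × 0.6 × 430 × 5.656 × 580 × 10⁻³ = 423.2 kN.
Base metal (shear rupture): R_n/Ω = (1/2.0) × 0.6 × 450 × 10 × 580 × 10⁻³ = 783 kN.
Governing: weld metal.

R_n/Ω ≈ 423 kN (weld metal governs)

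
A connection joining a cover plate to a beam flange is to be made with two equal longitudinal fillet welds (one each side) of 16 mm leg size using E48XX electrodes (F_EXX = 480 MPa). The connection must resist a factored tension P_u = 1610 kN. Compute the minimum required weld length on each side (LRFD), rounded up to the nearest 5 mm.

Throat t_e = 0.707 × 16 = 11.31 mm.
φr_n = 0.75 × 0.6 × 480 × 11.31 × 10⁻³ = 2.443 kN/mm.
L_req = P_u / φr_n = 1610 / 2.443 = 658.9 mm total.
Per side: 658.9 / 2 = 329.5 mm.
Round up → use L = 330 mm on each side.

L = 330 mm on each side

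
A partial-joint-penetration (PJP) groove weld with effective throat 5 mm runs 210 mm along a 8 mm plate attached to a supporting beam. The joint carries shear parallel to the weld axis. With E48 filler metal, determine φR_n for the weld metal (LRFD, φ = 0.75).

E48XX → F_EXX = 480 MPa.
Effective throat (given) t_e = 5 mm.
A_we = 5 × 210 = 1050 mm².
F_nw = 0.6 F_EXX = 288 MPa.
φR_n = 0.75 × 288 × 1050 × 10⁻³ = 226.8 kN.

φR_n ≈ 227 kN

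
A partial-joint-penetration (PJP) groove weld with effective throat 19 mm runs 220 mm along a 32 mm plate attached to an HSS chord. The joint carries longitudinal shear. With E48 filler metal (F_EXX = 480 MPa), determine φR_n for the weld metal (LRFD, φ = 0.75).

φR_n ≈ 903 kN

Effective throat (given) t_e = 19 mm.
A_we = 19 × 220 = 4180 mm².
F_nw = 0.6 F_EXX = 288 MPa.
φR_n = 0.75 × 288 × 4180 × 10⁻³ = 902.9 kN.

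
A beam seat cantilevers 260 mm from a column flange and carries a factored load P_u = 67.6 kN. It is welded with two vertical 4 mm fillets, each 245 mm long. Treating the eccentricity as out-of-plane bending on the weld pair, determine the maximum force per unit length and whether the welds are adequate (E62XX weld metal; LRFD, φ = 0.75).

f_max ≈ 889 N/mm; NOT adequate

E62XX → F_EXX = 620 MPa.
L_w = 2 × 245 = 490 mm; section modulus (unit throat) S = 2 × L²/6 = 20010 mm².
Direct shear f_v = P/L_w = 67.6×10³/490 = 138 N/mm.
Moment M = P × e = 67.6×10³ × 260 = 17576000 N·mm; bending f_b = M/S = 878.4 N/mm.
f_max = √(f_v² + f_b²) = √(138² + 878.4²) = 889.2 N/mm.
φr_n = 0.75 × 0.6 × 620 × (0.707 × 4) = 789 N/mm → NOT adequate.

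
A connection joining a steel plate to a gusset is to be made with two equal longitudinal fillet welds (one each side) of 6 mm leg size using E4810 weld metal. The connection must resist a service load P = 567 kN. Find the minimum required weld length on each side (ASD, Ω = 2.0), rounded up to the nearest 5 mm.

L = 465 mm on each side

E48XX → F_EXX = 480 MPa.
Throat t_e = 0.707 × 6 = 4.242 mm.
r_n/Ω = (0.6 × 480 × 4.242) / 2.0 = 610.8 N/mm = 0.6108 kN/mm.
L_req = P / (r_n/Ω) = 567 / 0.6108 = 928.2 mm total.
Per side: 928.2 / 2 = 464.1 mm.
Round up → use L = 465 mm on each side.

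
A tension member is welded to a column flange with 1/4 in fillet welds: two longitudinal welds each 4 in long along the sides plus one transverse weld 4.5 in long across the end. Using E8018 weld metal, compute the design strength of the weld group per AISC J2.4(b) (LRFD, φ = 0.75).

φR_n ≈ 86.2 kip

E80XX → F_EXX = 80 ksi.
t_e = 0.707 × 0.25 = 0.1767 in.
R_nwl = 0.6 × 80 × 0.1767 × 8 = 67.87 kip (longitudinal, 2 welds).
R_nwt = 0.6 × 80 × 0.1767 × 4.5 = 38.18 kip (transverse, base value).
(i) R_nwl + R_nwt = 106 kip; (ii) 0.85 R_nwl + 1.5 R_nwt = 115 kip.
R_n = max = 115 kip [governs: (ii)]; φR_n = 86.22 kip.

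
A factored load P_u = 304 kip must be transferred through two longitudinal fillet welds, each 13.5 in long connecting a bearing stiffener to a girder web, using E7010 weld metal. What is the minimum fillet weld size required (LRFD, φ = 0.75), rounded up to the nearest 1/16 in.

E70XX → F_EXX = 70 ksi.
Total weld length L = 27 in.
Required throat t_e = P_u / (φ × 0.6 F_EXX × L) = 304 / (0.75 × 0.6 × 70 × 27) = 0.3574 in.
Required leg w = t_e / 0.707 = 0.5056 in → use 9/16 in.

w = 9/16 in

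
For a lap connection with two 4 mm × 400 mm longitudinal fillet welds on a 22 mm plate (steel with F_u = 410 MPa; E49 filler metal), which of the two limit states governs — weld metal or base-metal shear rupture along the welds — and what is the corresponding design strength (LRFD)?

E49XX → F_EXX = 490 MPa.
t_e = 0.707 × 4 = 2.828 mm; L = 800 mm.
Weld metal: φR_n = 0.75 × 0.6 × 490 × 2.828 × 800 × 10⁻³ = 498.9 kN.
Base metal (shear rupture): φR_n = 0.75 × 0.6 × 410 × 22 × 800 × 10⁻³ = 3247 kN.
Governing: weld metal.

φR_n ≈ 499 kN (weld metal governs)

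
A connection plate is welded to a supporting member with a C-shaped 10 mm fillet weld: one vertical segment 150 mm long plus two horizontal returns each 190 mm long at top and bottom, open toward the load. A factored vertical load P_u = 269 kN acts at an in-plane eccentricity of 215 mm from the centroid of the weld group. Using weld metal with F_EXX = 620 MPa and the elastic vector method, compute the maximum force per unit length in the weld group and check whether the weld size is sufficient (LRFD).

Total weld length L_w = 530 mm. Treat welds as unit-width lines.
Centroid: x̄ = 2×190×95 / 530 = 68.11 mm from the vertical weld.
Polar moment about centroid: J = I_x + I_y = [150³/12 + 2×190×75²] + [150×68.11² + 2(190³/12 + 190×26.89²)] = 4533000 mm³.
Direct shear f_v = P/L_w = 269×10³ / 530 = 507.5 N/mm (vertical).
Torsion M = P·e = 269×10³ × 215 = 57835000 N·mm.
Critical point at (x, y) = (121.9, 75) from centroid. f_tx = M·y/J = 957 N/mm; f_ty = M·x/J = 1555 N/mm.
Resultant f_max = √[f_tx² + (f_v + f_ty)²] = √[957² + (507.5 + 1555)²] = 2274 N/mm.
Capacity per unit length: φr_n = 0.75 × 0.6 × 620 × (0.707 × 10) = 1973 N/mm.
2274 > 1973 → NOT adequate.

f_max ≈ 2270 N/mm; NOT adequate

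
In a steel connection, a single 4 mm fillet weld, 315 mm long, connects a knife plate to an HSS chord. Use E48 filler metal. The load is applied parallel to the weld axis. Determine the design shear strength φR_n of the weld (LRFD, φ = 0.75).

φR_n ≈ 192 kN

E48XX → F_EXX = 480 MPa.
Effective throat t_e = 0.707 × 4 = 2.828 mm.
Total length L = 315 mm; A_we = 2.828 × 315 = 890.8 mm².
F_nw = 0.6 F_EXX = 0.6 × 480 = 288 MPa.
φR_n = 0.75 × 288 × 890.8 × 10⁻³ = 192.4 kN.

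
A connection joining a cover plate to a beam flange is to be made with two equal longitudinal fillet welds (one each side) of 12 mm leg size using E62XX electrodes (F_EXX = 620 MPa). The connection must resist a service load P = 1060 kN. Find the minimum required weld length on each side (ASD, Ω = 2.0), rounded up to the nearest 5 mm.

Throat t_e = 0.707 × 12 = 8.484 mm.
r_n/Ω = (0.6 × 620 × 8.484) / 2.0 = 1578 N/mm = 1.578 kN/mm.
L_req = P / (r_n/Ω) = 1060 / 1.578 = 671.7 mm total.
Per side: 671.7 / 2 = 335.9 mm.
Round up → use L = 340 mm on each side.

L = 340 mm on each side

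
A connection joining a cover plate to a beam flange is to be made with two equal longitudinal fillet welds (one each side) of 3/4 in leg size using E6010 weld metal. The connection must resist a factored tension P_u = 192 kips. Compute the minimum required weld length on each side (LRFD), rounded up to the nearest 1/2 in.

L = 7 in on each side

E60XX → F_EXX = 60 ksi.
Throat t_e = 0.707 × 0.75 = 0.5302 in.
φr_n = 0.75 × 0.6 × 60 × 0.5302 = 14.32 kips/in.
L_req = P_u / φr_n = 192 / 14.32 = 13.41 in total.
Per side: 13.41 / 2 = 6.705 in.
Round up → use L = 7 in on each side.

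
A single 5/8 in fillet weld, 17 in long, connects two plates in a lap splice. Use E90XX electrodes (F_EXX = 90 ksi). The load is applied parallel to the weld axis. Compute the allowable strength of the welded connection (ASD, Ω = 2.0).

R_n/Ω ≈ 203 kip

Effective throat t_e = 0.707 × 0.625 = 0.4419 in.
Total length L = 17 in; A_we = 0.4419 × 17 = 7.512 in².
F_nw = 0.6 F_EXX = 0.6 × 90 = 54 ksi.
R_n = 54 × 7.512 = 405.6 kip; R_n/Ω = 405.6/2.0 = 202.8 kip.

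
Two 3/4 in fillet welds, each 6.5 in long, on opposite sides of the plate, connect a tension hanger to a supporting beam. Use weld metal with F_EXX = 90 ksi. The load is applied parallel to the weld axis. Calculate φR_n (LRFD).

φR_n ≈ 279 kip

Effective throat t_e = 0.707 × 0.75 = 0.5302 in.
Total length L = 13 in; A_we = 0.5302 × 13 = 6.893 in².
F_nw = 0.6 F_EXX = 0.6 × 90 = 54 ksi.
φR_n = 0.75 × 54 × 6.893 = 279.2 kip.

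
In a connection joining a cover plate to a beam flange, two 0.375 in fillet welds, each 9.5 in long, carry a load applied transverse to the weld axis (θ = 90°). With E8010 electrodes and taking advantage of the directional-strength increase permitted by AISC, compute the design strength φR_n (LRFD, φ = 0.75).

φR_n ≈ 272 kip

E80XX → F_EXX = 80 ksi.
t_e = 0.707 × 0.375 = 0.2651 in; A_we = 0.2651 × 19 = 5.037 in².
Directional factor: 1.0 + 0.5 sin^1.5(90°) = 1.5.
F_nw = 0.6 × 80 × 1.5 = 72 ksi.
φR_n = 0.75 × 72 × 5.037 = 272 kip.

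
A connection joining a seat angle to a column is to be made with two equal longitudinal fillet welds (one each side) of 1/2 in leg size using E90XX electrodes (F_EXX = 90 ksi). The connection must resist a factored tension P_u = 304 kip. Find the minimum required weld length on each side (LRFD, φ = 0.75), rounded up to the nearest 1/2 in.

Throat t_e = 0.707 × 0.5 = 0.3535 in.
φr_n = 0.75 × 0.6 × 90 × 0.3535 = 14.32 kip/in.
L_req = P_u / φr_n = 304 / 14.32 = 21.23 in total.
Per side: 21.23 / 2 = 10.62 in.
Round up → use L = 11 in on each side.

L = 11 in on each side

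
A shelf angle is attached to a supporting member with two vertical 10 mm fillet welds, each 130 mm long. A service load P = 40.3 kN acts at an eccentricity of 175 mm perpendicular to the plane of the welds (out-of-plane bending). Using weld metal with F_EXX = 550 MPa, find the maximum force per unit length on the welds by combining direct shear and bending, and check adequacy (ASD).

f_max ≈ 1260 N/mm; NOT adequate

L_w = 2 × 130 = 260 mm; section modulus (unit throat) S = 2 × L²/6 = 5633 mm².
Direct shear f_v = P/L_w = 40.3×10³/260 = 155 N/mm.
Moment M = P × e = 40.3×10³ × 175 = 7052500 N·mm; bending f_b = M/S = 1252 N/mm.
f_max = √(f_v² + f_b²) = √(155² + 1252²) = 1261 N/mm.
r_n/Ω = (1/2.0) × 0.6 × 550 × (0.707 × 10) = 1167 N/mm → NOT adequate.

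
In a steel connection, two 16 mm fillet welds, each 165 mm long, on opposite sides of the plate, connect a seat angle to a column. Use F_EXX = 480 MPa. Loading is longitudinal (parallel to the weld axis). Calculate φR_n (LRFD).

Effective throat t_e = 0.707 × 16 = 11.31 mm.
Total length L = 330 mm; A_we = 11.31 × 330 = 3733 mm².
F_nw = 0.6 F_EXX = 0.6 × 480 = 288 MPa.
φR_n = 0.75 × 288 × 3733 × 10⁻³ = 806.3 kN.

φR_n ≈ 806 kN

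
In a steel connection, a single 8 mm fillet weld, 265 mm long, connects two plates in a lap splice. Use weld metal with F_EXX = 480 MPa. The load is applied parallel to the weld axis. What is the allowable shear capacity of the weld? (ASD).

R_n/Ω ≈ 216 kN

Effective throat t_e = 0.707 × 8 = 5.656 mm.
Total length L = 265 mm; A_we = 5.656 × 265 = 1499 mm².
F_nw = 0.6 F_EXX = 0.6 × 480 = 288 MPa.
R_n = 288 × 1499 × 10⁻³ = 431.7 kN; R_n/Ω = 431.7/2.0 = 215.8 kN.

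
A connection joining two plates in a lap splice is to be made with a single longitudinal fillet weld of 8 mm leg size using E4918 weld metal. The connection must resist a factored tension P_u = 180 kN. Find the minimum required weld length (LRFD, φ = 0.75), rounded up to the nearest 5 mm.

L = 145 mm

E49XX → F_EXX = 490 MPa.
Throat t_e = 0.707 × 8 = 5.656 mm.
φr_n = 0.75 × 0.6 × 490 × 5.656 × 10⁻³ = 1.247 kN/mm.
L_req = P_u / φr_n = 180 / 1.247 = 144.3 mm total.
Round up → use L = 145 mm.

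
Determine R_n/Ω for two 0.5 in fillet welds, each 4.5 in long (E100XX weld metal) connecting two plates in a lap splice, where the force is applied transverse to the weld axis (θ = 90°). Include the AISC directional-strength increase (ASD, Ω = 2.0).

R_n/Ω ≈ 143 kip

E100XX → F_EXX = 100 ksi.
t_e = 0.707 × 0.5 = 0.3535 in; A_we = 0.3535 × 9 = 3.181 in².
Directional factor: 1.0 + 0.5 sin^1.5(90°) = 1.5.
F_nw = 0.6 × 100 × 1.5 = 90 ksi.
R_n/Ω = (90 × 3.181) / 2.0 = 143.2 kip.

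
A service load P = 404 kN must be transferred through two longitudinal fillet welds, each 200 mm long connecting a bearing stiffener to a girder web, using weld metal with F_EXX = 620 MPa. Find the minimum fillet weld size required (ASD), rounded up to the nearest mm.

Total weld length L = 400 mm.
Required throat t_e = P × Ω / (0.6 F_EXX × L) = 404 × 2.0 / (0.6 × 620 × 400 × 10⁻³) = 5.43 mm.
Required leg w = t_e / 0.707 = 7.68 mm → use 8 mm.

w = 8 mm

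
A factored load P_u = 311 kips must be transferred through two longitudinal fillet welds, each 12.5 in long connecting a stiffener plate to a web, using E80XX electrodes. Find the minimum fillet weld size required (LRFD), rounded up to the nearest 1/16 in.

E80XX → F_EXX = 80 ksi.
Total weld length L = 25 in.
Required throat t_e = P_u / (φ × 0.6 F_EXX × L) = 311 / (0.75 × 0.6 × 80 × 25) = 0.3456 in.
Required leg w = t_e / 0.707 = 0.4888 in → use 1/2 in.

w = 1/2 in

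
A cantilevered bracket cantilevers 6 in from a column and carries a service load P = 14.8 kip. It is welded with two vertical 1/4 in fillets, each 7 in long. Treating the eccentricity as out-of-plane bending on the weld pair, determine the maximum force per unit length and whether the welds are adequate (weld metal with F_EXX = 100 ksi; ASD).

L_w = 2 × 7 = 14 in; section modulus (unit throat) S = 2 × L²/6 = 16.33 in².
Direct shear f_v = P/L_w = 14.8/14 = 1.057 kip/in.
Moment M = P × e = 14.8 × 6 = 88.8 kip·in; bending f_b = M/S = 5.437 kip/in.
f_max = √(f_v² + f_b²) = √(1.057² + 5.437²) = 5.539 kip/in.
r_n/Ω = (1/2.0) × 0.6 × 100 × (0.707 × 0.25) = 5.302 kip/in → NOT adequate.

f_max ≈ 5.54 kip/in; NOT adequate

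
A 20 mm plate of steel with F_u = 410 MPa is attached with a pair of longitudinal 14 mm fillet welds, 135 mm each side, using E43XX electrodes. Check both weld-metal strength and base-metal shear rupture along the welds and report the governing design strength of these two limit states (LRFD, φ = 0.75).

E43XX → F_EXX = 430 MPa.
t_e = 0.707 × 14 = 9.898 mm; L = 270 mm.
Weld metal: φR_n = 0.75 × 0.6 × 430 × 9.898 × 270 × 10⁻³ = 517.1 kN.
Base metal (shear rupture): φR_n = 0.75 × 0.6 × 410 × 20 × 270 × 10⁻³ = 996.3 kN.
Governing: weld metal.

φR_n ≈ 517 kN (weld metal governs)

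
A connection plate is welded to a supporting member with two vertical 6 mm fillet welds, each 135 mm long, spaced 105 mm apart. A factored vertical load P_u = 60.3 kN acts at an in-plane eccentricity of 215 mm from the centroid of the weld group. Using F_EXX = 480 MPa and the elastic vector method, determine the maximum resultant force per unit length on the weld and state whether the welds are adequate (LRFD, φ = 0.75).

f_max ≈ 1110 N/mm; NOT adequate

Total weld length L_w = 270 mm. Treat welds as unit-width lines.
Polar moment about centroid: J = 2[d³/12 + d(b/2)²] = 2[135³/12 + 135×52.5²] = 1154000 mm³.
Direct shear f_v = P/L_w = 60.3×10³ / 270 = 223.3 N/mm (vertical).
Torsion M = P·e = 60.3×10³ × 215 = 12964000 N·mm.
Critical point at (x, y) = (52.5, 67.5) from centroid. f_tx = M·y/J = 758.2 N/mm; f_ty = M·x/J = 589.7 N/mm.
Resultant f_max = √[f_tx² + (f_v + f_ty)²] = √[758.2² + (223.3 + 589.7)²] = 1112 N/mm.
Capacity per unit length: φr_n = 0.75 × 0.6 × 480 × (0.707 × 6) = 916.3 N/mm.
1112 > 916.3 → NOT adequate.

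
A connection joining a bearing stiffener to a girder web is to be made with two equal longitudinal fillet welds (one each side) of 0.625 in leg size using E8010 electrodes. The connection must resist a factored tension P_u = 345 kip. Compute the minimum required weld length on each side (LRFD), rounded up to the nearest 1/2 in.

E80XX → F_EXX = 80 ksi.
Throat t_e = 0.707 × 0.625 = 0.4419 in.
φr_n = 0.75 × 0.6 × 80 × 0.4419 = 15.91 kip/in.
L_req = P_u / φr_n = 345 / 15.91 = 21.69 in total.
Per side: 21.69 / 2 = 10.84 in.
Round up → use L = 11 in on each side.

L = 11 in on each side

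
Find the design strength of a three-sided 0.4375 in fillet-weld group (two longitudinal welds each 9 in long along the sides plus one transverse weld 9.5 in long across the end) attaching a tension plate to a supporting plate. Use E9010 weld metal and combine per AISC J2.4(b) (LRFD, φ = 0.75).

φR_n ≈ 370 kips

E90XX → F_EXX = 90 ksi.
t_e = 0.707 × 0.4375 = 0.3093 in.
R_nwl = 0.6 × 90 × 0.3093 × 18 = 300.7 kips (longitudinal, 2 welds).
R_nwt = 0.6 × 90 × 0.3093 × 9.5 = 158.7 kips (transverse, base value).
(i) R_nwl + R_nwt = 459.3 kips; (ii) 0.85 R_nwl + 1.5 R_nwt = 493.6 kips.
R_n = max = 493.6 kips [governs: (ii)]; φR_n = 370.2 kips.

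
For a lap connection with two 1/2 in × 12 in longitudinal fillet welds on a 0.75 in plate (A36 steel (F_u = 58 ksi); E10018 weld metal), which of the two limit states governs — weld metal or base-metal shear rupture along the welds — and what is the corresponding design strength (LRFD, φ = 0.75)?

E100XX → F_EXX = 100 ksi.
t_e = 0.707 × 0.5 = 0.3535 in; L = 24 in.
Weld metal: φR_n = 0.75 × 0.6 × 100 × 0.3535 × 24 = 381.8 kip.
Base metal (shear rupture): φR_n = 0.75 × 0.6 × 58 × 0.75 × 24 = 469.8 kip.
Governing: weld metal.

φR_n ≈ 382 kip (weld metal governs)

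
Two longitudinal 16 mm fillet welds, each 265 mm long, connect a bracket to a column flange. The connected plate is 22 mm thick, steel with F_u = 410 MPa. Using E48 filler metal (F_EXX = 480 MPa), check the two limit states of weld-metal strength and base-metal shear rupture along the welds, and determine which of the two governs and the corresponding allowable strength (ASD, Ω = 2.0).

t_e = 0.707 × 16 = 11.31 mm; L = 530 mm.
Weld metal: R_n/Ω = (1/2.0) × 0.6 × 480 × 11.31 × 530 × 10⁻³ = 863.3 kN.
Base metal (shear rupture): R_n/Ω = (1/2.0) × 0.6 × 410 × 22 × 530 × 10⁻³ = 1434 kN.
Governing: weld metal.

R_n/Ω ≈ 863 kN (weld metal governs)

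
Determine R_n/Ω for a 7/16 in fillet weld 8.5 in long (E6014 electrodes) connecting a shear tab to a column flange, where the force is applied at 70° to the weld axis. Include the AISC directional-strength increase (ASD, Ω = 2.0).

E60XX → F_EXX = 60 ksi.
t_e = 0.707 × 0.4375 = 0.3093 in; A_we = 0.3093 × 8.5 = 2.629 in².
Directional factor: 1.0 + 0.5 sin^1.5(70°) = 1.455.
F_nw = 0.6 × 60 × 1.455 = 52.4 ksi.
R_n/Ω = (52.4 × 2.629) / 2.0 = 68.88 kips.

R_n/Ω ≈ 68.9 kips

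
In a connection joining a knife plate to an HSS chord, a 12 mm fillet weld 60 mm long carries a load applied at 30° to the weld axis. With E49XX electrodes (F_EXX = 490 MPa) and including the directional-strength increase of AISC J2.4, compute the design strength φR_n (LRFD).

φR_n ≈ 132 kN

t_e = 0.707 × 12 = 8.484 mm; A_we = 8.484 × 60 = 509 mm².
Directional factor: 1.0 + 0.5 sin^1.5(30°) = 1.177.
F_nw = 0.6 × 490 × 1.177 = 346 MPa.
φR_n = 0.75 × 346 × 509 × 10⁻³ = 132.1 kN.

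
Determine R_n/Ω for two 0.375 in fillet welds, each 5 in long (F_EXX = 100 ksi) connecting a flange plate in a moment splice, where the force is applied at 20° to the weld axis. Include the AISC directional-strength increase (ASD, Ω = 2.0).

t_e = 0.707 × 0.375 = 0.2651 in; A_we = 0.2651 × 10 = 2.651 in².
Directional factor: 1.0 + 0.5 sin^1.5(20°) = 1.1.
F_nw = 0.6 × 100 × 1.1 = 66 ksi.
R_n/Ω = (66 × 2.651) / 2.0 = 87.49 kips.

R_n/Ω ≈ 87.5 kips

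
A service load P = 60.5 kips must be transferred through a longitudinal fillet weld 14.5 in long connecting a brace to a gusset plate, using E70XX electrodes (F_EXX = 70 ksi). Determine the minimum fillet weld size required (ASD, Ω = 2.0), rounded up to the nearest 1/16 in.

w = 5/16 in

Total weld length L = 14.5 in.
Required throat t_e = P × Ω / (0.6 F_EXX × L) = 60.5 × 2.0 / (0.6 × 70 × 14.5) = 0.1987 in.
Required leg w = t_e / 0.707 = 0.281 in → use 5/16 in.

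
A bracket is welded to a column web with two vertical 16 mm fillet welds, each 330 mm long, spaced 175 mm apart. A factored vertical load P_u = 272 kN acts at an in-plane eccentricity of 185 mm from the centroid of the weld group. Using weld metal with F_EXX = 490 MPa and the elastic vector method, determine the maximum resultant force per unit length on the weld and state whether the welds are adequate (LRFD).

f_max ≈ 1110 N/mm; adequate

Total weld length L_w = 660 mm. Treat welds as unit-width lines.
Polar moment about centroid: J = 2[d³/12 + d(b/2)²] = 2[330³/12 + 330×87.5²] = 11040000 mm³.
Direct shear f_v = P/L_w = 272×10³ / 660 = 412.1 N/mm (vertical).
Torsion M = P·e = 272×10³ × 185 = 50320000 N·mm.
Critical point at (x, y) = (87.5, 165) from centroid. f_tx = M·y/J = 751.9 N/mm; f_ty = M·x/J = 398.7 N/mm.
Resultant f_max = √[f_tx² + (f_v + f_ty)²] = √[751.9² + (412.1 + 398.7)²] = 1106 N/mm.
Capacity per unit length: φr_n = 0.75 × 0.6 × 490 × (0.707 × 16) = 2494 N/mm.
1106 ≤ 2494 → adequate.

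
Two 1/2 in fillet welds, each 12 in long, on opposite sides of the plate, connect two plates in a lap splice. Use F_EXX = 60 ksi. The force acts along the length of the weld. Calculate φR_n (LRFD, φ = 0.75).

Effective throat t_e = 0.707 × 0.5 = 0.3535 in.
Total length L = 24 in; A_we = 0.3535 × 24 = 8.484 in².
F_nw = 0.6 F_EXX = 0.6 × 60 = 36 ksi.
φR_n = 0.75 × 36 × 8.484 = 229.1 kip.

φR_n ≈ 229 kip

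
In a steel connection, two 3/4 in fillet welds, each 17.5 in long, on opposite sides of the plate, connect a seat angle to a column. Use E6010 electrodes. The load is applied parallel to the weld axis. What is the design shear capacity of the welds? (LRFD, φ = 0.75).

E60XX → F_EXX = 60 ksi.
Effective throat t_e = 0.707 × 0.75 = 0.5302 in.
Total length L = 35 in; A_we = 0.5302 × 35 = 18.56 in².
F_nw = 0.6 F_EXX = 0.6 × 60 = 36 ksi.
φR_n = 0.75 × 36 × 18.56 = 501.1 kips.

φR_n ≈ 501 kips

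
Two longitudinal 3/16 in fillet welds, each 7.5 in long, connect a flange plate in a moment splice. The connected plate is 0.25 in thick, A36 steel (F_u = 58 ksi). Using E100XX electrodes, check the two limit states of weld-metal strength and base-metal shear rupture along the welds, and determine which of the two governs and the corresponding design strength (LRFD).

E100XX → F_EXX = 100 ksi.
t_e = 0.707 × 0.1875 = 0.1326 in; L = 15 in.
Weld metal: φR_n = 0.75 × 0.6 × 100 × 0.1326 × 15 = 89.48 kips.
Base metal (shear rupture): φR_n = 0.75 × 0.6 × 58 × 0.25 × 15 = 97.88 kips.
Governing: weld metal.

φR_n ≈ 89.5 kips (weld metal governs)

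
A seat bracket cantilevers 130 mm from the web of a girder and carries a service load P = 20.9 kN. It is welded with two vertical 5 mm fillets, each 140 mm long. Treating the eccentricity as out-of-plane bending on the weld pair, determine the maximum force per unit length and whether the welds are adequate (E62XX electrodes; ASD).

E62XX → F_EXX = 620 MPa.
L_w = 2 × 140 = 280 mm; section modulus (unit throat) S = 2 × L²/6 = 6533 mm².
Direct shear f_v = P/L_w = 20.9×10³/280 = 74.64 N/mm.
Moment M = P × e = 20.9×10³ × 130 = 2717000 N·mm; bending f_b = M/S = 415.9 N/mm.
f_max = √(f_v² + f_b²) = √(74.64² + 415.9²) = 422.5 N/mm.
r_n/Ω = (1/2.0) × 0.6 × 620 × (0.707 × 5) = 657.5 N/mm → adequate.

f_max ≈ 423 N/mm; adequate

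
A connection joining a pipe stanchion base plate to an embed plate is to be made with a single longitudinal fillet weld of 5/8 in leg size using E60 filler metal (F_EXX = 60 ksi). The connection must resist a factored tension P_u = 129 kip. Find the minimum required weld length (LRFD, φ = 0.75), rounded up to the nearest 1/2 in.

L = 11 in

Throat t_e = 0.707 × 0.625 = 0.4419 in.
φr_n = 0.75 × 0.6 × 60 × 0.4419 = 11.93 kip/in.
L_req = P_u / φr_n = 129 / 11.93 = 10.81 in total.
Round up → use L = 11 in.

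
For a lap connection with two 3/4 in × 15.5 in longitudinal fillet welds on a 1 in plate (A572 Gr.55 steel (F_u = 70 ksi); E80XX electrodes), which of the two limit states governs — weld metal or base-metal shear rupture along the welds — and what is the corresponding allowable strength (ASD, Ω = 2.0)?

E80XX → F_EXX = 80 ksi.
t_e = 0.707 × 0.75 = 0.5302 in; L = 31 in.
Weld metal: R_n/Ω = (1/2.0) × 0.6 × 80 × 0.5302 × 31 = 394.5 kips.
Base metal (shear rupture): R_n/Ω = (1/2.0) × 0.6 × 70 × 1 × 31 = 651 kips.
Governing: weld metal.

R_n/Ω ≈ 395 kips (weld metal governs)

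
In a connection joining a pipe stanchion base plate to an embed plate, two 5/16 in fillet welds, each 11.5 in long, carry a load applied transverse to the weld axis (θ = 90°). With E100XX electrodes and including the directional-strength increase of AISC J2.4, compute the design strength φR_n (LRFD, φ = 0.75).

E100XX → F_EXX = 100 ksi.
t_e = 0.707 × 0.3125 = 0.2209 in; A_we = 0.2209 × 23 = 5.082 in².
Directional factor: 1.0 + 0.5 sin^1.5(90°) = 1.5.
F_nw = 0.6 × 100 × 1.5 = 90 ksi.
φR_n = 0.75 × 90 × 5.082 = 343 kip.

φR_n ≈ 343 kip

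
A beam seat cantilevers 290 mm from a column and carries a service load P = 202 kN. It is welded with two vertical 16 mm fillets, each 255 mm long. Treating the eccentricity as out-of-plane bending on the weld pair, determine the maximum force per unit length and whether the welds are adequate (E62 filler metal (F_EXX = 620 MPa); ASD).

L_w = 2 × 255 = 510 mm; section modulus (unit throat) S = 2 × L²/6 = 21680 mm².
Direct shear f_v = P/L_w = 202×10³/510 = 396.1 N/mm.
Moment M = P × e = 202×10³ × 290 = 58580000 N·mm; bending f_b = M/S = 2703 N/mm.
f_max = √(f_v² + f_b²) = √(396.1² + 2703²) = 2732 N/mm.
r_n/Ω = (1/2.0) × 0.6 × 620 × (0.707 × 16) = 2104 N/mm → NOT adequate.

f_max ≈ 2730 N/mm; NOT adequate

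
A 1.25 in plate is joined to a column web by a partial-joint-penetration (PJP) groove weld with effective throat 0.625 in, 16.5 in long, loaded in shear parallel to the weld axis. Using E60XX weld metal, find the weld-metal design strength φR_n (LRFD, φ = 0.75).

E60XX → F_EXX = 60 ksi.
Effective throat (given) t_e = 0.625 in.
A_we = 0.625 × 16.5 = 10.31 in².
F_nw = 0.6 F_EXX = 36 ksi.
φR_n = 0.75 × 36 × 10.31 = 278.4 kip.

φR_n ≈ 278 kip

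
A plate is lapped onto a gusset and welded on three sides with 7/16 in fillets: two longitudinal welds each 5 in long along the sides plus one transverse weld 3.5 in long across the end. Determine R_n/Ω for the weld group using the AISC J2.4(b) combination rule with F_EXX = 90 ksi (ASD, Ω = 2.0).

t_e = 0.707 × 0.4375 = 0.3093 in.
R_nwl = 0.6 × 90 × 0.3093 × 10 = 167 kips (longitudinal, 2 welds).
R_nwt = 0.6 × 90 × 0.3093 × 3.5 = 58.46 kips (transverse, base value).
(i) R_nwl + R_nwt = 225.5 kips; (ii) 0.85 R_nwl + 1.5 R_nwt = 229.7 kips.
R_n = max = 229.7 kips [governs: (ii)]; R_n/Ω = 114.8 kips.

R_n/Ω ≈ 115 kips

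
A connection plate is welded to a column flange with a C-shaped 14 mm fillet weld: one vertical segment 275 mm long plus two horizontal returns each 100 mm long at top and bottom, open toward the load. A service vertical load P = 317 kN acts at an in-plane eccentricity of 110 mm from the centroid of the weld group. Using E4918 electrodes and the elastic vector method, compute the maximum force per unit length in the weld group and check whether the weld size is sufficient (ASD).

E49XX → F_EXX = 490 MPa.
Total weld length L_w = 475 mm. Treat welds as unit-width lines.
Centroid: x̄ = 2×100×50 / 475 = 21.05 mm from the vertical weld.
Polar moment about centroid: J = I_x + I_y = [275³/12 + 2×100×137.5²] + [275×21.05² + 2(100³/12 + 100×28.95²)] = 5970000 mm³.
Direct shear f_v = P/L_w = 317×10³ / 475 = 667.4 N/mm (vertical).
Torsion M = P·e = 317×10³ × 110 = 34870000 N·mm.
Critical point at (x, y) = (78.95, 137.5) from centroid. f_tx = M·y/J = 803.1 N/mm; f_ty = M·x/J = 461.1 N/mm.
Resultant f_max = √[f_tx² + (f_v + f_ty)²] = √[803.1² + (667.4 + 461.1)²] = 1385 N/mm.
Capacity per unit length: r_n/Ω = (1/2.0) × 0.6 × 490 × (0.707 × 14) = 1455 N/mm.
1385 ≤ 1455 → adequate.

f_max ≈ 1390 N/mm; adequate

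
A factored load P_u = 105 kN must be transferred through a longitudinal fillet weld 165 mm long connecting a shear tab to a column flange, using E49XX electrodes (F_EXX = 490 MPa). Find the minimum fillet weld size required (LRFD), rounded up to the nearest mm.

w = 5 mm

Total weld length L = 165 mm.
Required throat t_e = P_u / (φ × 0.6 F_EXX × L) = 105 / (0.75 × 0.6 × 490 × 165 × 10⁻³) = 2.886 mm.
Required leg w = t_e / 0.707 = 4.082 mm → use 5 mm.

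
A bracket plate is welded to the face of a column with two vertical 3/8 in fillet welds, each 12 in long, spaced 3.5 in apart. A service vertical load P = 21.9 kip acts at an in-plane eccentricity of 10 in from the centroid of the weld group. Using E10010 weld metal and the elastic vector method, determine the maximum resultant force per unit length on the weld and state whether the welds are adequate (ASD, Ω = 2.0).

E100XX → F_EXX = 100 ksi.
Total weld length L_w = 24 in. Treat welds as unit-width lines.
Polar moment about centroid: J = 2[d³/12 + d(b/2)²] = 2[12³/12 + 12×1.75²] = 361.5 in³.
Direct shear f_v = P/L_w = 21.9 / 24 = 0.9125 kip/in (vertical).
Torsion M = P·e = 21.9 × 10 = 219 kip·in.
Critical point at (x, y) = (1.75, 6) from centroid. f_tx = M·y/J = 3.635 kip/in; f_ty = M·x/J = 1.06 kip/in.
Resultant f_max = √[f_tx² + (f_v + f_ty)²] = √[3.635² + (0.9125 + 1.06)²] = 4.136 kip/in.
Capacity per unit length: r_n/Ω = (1/2.0) × 0.6 × 100 × (0.707 × 0.375) = 7.954 kip/in.
4.136 ≤ 7.954 → adequate.

f_max ≈ 4.14 kip/in; adequate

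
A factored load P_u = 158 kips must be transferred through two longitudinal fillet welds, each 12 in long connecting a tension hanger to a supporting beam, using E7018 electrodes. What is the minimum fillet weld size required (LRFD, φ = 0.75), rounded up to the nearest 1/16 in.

E70XX → F_EXX = 70 ksi.
Total weld length L = 24 in.
Required throat t_e = P_u / (φ × 0.6 F_EXX × L) = 158 / (0.75 × 0.6 × 70 × 24) = 0.209 in.
Required leg w = t_e / 0.707 = 0.2956 in → use 5/16 in.

w = 5/16 in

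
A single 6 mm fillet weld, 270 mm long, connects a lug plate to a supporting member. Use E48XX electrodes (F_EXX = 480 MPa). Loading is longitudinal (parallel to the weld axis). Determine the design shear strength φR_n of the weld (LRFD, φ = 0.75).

φR_n ≈ 247 kN

Effective throat t_e = 0.707 × 6 = 4.242 mm.
Total length L = 270 mm; A_we = 4.242 × 270 = 1145 mm².
F_nw = 0.6 F_EXX = 0.6 × 480 = 288 MPa.
φR_n = 0.75 × 288 × 1145 × 10⁻³ = 247.4 kN.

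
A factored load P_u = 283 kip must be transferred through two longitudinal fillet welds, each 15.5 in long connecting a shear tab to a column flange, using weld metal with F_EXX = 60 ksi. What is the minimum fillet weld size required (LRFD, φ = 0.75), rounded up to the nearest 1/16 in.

w = 1/2 in

Total weld length L = 31 in.
Required throat t_e = P_u / (φ × 0.6 F_EXX × L) = 283 / (0.75 × 0.6 × 60 × 31) = 0.3381 in.
Required leg w = t_e / 0.707 = 0.4782 in → use 1/2 in.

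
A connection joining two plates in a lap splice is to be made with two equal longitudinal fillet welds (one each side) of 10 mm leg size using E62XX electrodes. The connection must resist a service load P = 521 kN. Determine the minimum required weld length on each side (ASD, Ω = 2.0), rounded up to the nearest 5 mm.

L = 200 mm on each side

E62XX → F_EXX = 620 MPa.
Throat t_e = 0.707 × 10 = 7.07 mm.
r_n/Ω = (0.6 × 620 × 7.07) / 2.0 = 1315 N/mm = 1.315 kN/mm.
L_req = P / (r_n/Ω) = 521 / 1.315 = 396.2 mm total.
Per side: 396.2 / 2 = 198.1 mm.
Round up → use L = 200 mm on each side.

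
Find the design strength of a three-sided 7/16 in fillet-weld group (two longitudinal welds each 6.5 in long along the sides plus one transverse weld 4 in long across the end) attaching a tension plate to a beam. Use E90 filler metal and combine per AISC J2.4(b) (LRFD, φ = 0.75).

φR_n ≈ 214 kip

E90XX → F_EXX = 90 ksi.
t_e = 0.707 × 0.4375 = 0.3093 in.
R_nwl = 0.6 × 90 × 0.3093 × 13 = 217.1 kip (longitudinal, 2 welds).
R_nwt = 0.6 × 90 × 0.3093 × 4 = 66.81 kip (transverse, base value).
(i) R_nwl + R_nwt = 283.9 kip; (ii) 0.85 R_nwl + 1.5 R_nwt = 284.8 kip.
R_n = max = 284.8 kip [governs: (ii)]; φR_n = 213.6 kip.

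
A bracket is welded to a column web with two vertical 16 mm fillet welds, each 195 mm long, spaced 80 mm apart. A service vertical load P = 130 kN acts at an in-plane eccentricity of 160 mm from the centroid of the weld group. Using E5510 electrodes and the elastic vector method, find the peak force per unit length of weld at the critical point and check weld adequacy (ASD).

E55XX → F_EXX = 550 MPa.
Total weld length L_w = 390 mm. Treat welds as unit-width lines.
Polar moment about centroid: J = 2[d³/12 + d(b/2)²] = 2[195³/12 + 195×40²] = 1860000 mm³.
Direct shear f_v = P/L_w = 130×10³ / 390 = 333.3 N/mm (vertical).
Torsion M = P·e = 130×10³ × 160 = 20800000 N·mm.
Critical point at (x, y) = (40, 97.5) from centroid. f_tx = M·y/J = 1090 N/mm; f_ty = M·x/J = 447.4 N/mm.
Resultant f_max = √[f_tx² + (f_v + f_ty)²] = √[1090² + (333.3 + 447.4)²] = 1341 N/mm.
Capacity per unit length: r_n/Ω = (1/2.0) × 0.6 × 550 × (0.707 × 16) = 1866 N/mm.
1341 ≤ 1866 → adequate.

f_max ≈ 1340 N/mm; adequate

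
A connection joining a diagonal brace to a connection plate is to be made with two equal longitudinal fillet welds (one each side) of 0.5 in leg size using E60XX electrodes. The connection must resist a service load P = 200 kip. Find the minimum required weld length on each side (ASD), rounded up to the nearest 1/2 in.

L = 16 in on each side

E60XX → F_EXX = 60 ksi.
Throat t_e = 0.707 × 0.5 = 0.3535 in.
r_n/Ω = (0.6 × 60 × 0.3535) / 2.0 = 6.363 kip/in.
L_req = P / (r_n/Ω) = 200 / 6.363 = 31.43 in total.
Per side: 31.43 / 2 = 15.72 in.
Round up → use L = 16 in on each side.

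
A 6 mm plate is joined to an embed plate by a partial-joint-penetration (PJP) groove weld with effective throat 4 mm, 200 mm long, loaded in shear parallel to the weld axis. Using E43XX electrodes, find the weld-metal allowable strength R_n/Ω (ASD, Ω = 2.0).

E43XX → F_EXX = 430 MPa.
Effective throat (given) t_e = 4 mm.
A_we = 4 × 200 = 800 mm².
F_nw = 0.6 F_EXX = 258 MPa.
R_n/Ω = (258 × 800) / 2.0 × 10⁻³ = 103.2 kN.

R_n/Ω ≈ 103 kN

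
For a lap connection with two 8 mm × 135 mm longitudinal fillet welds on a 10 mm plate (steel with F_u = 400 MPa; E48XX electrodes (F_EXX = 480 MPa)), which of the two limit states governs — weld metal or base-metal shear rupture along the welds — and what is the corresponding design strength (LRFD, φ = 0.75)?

φR_n ≈ 330 kN (weld metal governs)

t_e = 0.707 × 8 = 5.656 mm; L = 270 mm.
Weld metal: φR_n = 0.75 × 0.6 × 480 × 5.656 × 270 × 10⁻³ = 329.9 kN.
Base metal (shear rupture): φR_n = 0.75 × 0.6 × 400 × 10 × 270 × 10⁻³ = 486 kN.
Governing: weld metal.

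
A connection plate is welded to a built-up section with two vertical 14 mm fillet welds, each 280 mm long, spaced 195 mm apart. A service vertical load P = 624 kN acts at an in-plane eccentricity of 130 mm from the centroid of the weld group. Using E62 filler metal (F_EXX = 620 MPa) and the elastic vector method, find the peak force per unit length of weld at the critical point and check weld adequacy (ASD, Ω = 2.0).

f_max ≈ 2360 N/mm; NOT adequate

Total weld length L_w = 560 mm. Treat welds as unit-width lines.
Polar moment about centroid: J = 2[d³/12 + d(b/2)²] = 2[280³/12 + 280×97.5²] = 8982000 mm³.
Direct shear f_v = P/L_w = 624×10³ / 560 = 1114 N/mm (vertical).
Torsion M = P·e = 624×10³ × 130 = 81120000 N·mm.
Critical point at (x, y) = (97.5, 140) from centroid. f_tx = M·y/J = 1264 N/mm; f_ty = M·x/J = 880.5 N/mm.
Resultant f_max = √[f_tx² + (f_v + f_ty)²] = √[1264² + (1114 + 880.5)²] = 2362 N/mm.
Capacity per unit length: r_n/Ω = (1/2.0) × 0.6 × 620 × (0.707 × 14) = 1841 N/mm.
2362 > 1841 → NOT adequate.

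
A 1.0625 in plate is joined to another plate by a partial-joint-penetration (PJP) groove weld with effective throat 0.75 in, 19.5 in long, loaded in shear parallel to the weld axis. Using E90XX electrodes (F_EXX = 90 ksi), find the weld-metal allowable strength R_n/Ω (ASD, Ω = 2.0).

Effective throat (given) t_e = 0.75 in.
A_we = 0.75 × 19.5 = 14.62 in².
F_nw = 0.6 F_EXX = 54 ksi.
R_n/Ω = (54 × 14.62) / 2.0 = 394.9 kips.

R_n/Ω ≈ 395 kips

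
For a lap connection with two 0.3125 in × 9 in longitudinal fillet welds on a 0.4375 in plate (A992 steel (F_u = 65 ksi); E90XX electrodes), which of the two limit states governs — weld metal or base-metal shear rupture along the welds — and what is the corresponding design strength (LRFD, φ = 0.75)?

E90XX → F_EXX = 90 ksi.
t_e = 0.707 × 0.3125 = 0.2209 in; L = 18 in.
Weld metal: φR_n = 0.75 × 0.6 × 90 × 0.2209 × 18 = 161.1 kip.
Base metal (shear rupture): φR_n = 0.75 × 0.6 × 65 × 0.4375 × 18 = 230.3 kip.
Governing: weld metal.

φR_n ≈ 161 kip (weld metal governs)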